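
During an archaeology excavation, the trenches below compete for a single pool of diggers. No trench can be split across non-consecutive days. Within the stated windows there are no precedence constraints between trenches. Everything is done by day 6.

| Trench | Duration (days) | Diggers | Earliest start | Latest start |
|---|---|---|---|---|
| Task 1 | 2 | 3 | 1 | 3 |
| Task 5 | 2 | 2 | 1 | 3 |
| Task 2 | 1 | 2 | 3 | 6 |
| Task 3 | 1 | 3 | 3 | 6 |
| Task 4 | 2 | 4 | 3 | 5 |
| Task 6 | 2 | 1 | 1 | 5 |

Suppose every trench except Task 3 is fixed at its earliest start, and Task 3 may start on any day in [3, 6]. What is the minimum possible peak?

Task 3@3: d1:6  d2:6  d3:9  d4:4  d5:0  d6:0 → peak 9
Task 3@4: d1:6  d2:6  d3:6  d4:7  d5:0  d6:0 → peak 7
Task 3@5: d1:6  d2:6  d3:6  d4:4  d5:3  d6:0 → peak 6
Task 3@6: d1:6  d2:6  d3:6  d4:4  d5:0  d6:3 → peak 6
Best is Task 3@5, peak 6.

6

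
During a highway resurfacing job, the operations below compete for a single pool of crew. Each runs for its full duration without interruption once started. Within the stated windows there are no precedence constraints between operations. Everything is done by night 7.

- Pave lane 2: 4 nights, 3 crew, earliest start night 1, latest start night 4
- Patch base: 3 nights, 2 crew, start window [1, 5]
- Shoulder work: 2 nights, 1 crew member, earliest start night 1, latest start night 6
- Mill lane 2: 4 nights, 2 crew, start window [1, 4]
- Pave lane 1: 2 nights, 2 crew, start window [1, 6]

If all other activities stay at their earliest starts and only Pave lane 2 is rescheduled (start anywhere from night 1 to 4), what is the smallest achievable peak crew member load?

7

Pave lane 2@1: n1:10  n2:10  n3:7  n4:5  n5:0  n6:0  n7:0 → peak 10
Pave lane 2@2: n1:7  n2:10  n3:7  n4:5  n5:3  n6:0  n7:0 → peak 10
Pave lane 2@3: n1:7  n2:7  n3:7  n4:5  n5:3  n6:3  n7:0 → peak 7
Pave lane 2@4: n1:7  n2:7  n3:4  n4:5  n5:3  n6:3  n7:3 → peak 7
Best is Pave lane 2@3, peak 7.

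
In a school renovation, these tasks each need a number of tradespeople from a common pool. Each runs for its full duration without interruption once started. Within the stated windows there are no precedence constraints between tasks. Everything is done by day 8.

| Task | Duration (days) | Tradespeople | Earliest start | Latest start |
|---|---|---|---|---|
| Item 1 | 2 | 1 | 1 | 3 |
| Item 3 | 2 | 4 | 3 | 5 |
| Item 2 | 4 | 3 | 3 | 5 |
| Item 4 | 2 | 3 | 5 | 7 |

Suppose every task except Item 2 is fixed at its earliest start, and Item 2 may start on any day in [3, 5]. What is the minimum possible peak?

Item 2@3: d1:1  d2:1  d3:7  d4:7  d5:6  d6:6  d7:0  d8:0 → peak 7
Item 2@4: d1:1  d2:1  d3:4  d4:7  d5:6  d6:6  d7:3  d8:0 → peak 7
Item 2@5: d1:1  d2:1  d3:4  d4:4  d5:6  d6:6  d7:3  d8:3 → peak 6
Best is Item 2@5, peak 6.

6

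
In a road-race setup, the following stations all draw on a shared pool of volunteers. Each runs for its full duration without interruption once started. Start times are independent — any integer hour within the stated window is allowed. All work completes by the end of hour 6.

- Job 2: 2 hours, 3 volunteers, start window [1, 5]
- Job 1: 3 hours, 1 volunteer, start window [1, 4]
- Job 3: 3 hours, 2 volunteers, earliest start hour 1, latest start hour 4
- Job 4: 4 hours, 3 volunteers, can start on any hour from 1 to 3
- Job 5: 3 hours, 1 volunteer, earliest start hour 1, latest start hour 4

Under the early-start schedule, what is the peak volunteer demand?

10

Early-start schedule: Job 2@1, Job 1@1, Job 3@1, Job 4@1, Job 5@1.
Load per hour: hour 1: 10, hour 2: 10, hour 3: 7, hour 4: 3, hour 5: 0, hour 6: 0.
Peak is 10.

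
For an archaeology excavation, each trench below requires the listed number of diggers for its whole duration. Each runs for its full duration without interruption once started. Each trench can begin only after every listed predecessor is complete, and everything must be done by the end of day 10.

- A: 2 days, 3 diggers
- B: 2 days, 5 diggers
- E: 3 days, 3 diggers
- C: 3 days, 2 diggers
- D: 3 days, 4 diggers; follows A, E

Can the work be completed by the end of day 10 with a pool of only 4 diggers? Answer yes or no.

Total digger-days = 43; over 10 days the average is 43/10 > 4, so some day must exceed 4.

no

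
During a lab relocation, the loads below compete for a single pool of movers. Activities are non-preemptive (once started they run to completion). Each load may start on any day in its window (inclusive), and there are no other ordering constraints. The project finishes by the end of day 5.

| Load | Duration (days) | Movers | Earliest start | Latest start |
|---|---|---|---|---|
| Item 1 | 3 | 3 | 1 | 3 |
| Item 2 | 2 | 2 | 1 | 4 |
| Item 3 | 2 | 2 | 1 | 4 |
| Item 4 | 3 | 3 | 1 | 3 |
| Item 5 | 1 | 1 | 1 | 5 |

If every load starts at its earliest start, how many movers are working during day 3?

6

At early start, day 3 has: Item 1, Item 4.
Demand: 3 + 3 = 6.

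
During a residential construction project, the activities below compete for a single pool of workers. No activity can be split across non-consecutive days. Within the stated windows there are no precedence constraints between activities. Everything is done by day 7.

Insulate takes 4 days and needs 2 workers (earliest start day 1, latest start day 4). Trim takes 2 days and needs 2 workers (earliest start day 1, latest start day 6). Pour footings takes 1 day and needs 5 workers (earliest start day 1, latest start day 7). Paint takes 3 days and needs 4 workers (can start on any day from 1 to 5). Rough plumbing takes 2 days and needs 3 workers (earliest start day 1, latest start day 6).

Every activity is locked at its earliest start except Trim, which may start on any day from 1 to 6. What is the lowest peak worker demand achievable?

14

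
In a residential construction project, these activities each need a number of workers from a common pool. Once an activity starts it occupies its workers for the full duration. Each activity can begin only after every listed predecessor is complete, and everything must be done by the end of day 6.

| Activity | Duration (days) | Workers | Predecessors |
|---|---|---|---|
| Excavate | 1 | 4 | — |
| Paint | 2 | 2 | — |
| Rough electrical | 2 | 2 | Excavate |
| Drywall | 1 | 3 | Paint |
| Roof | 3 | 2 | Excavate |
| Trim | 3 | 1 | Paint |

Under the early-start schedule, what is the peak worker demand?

Early-start schedule: Excavate@1, Paint@1, Rough electrical@2, Drywall@3, Roof@2, Trim@3.
Load per day: day 1: 6, day 2: 6, day 3: 8, day 4: 3, day 5: 1, day 6: 0.
Peak is 8.

8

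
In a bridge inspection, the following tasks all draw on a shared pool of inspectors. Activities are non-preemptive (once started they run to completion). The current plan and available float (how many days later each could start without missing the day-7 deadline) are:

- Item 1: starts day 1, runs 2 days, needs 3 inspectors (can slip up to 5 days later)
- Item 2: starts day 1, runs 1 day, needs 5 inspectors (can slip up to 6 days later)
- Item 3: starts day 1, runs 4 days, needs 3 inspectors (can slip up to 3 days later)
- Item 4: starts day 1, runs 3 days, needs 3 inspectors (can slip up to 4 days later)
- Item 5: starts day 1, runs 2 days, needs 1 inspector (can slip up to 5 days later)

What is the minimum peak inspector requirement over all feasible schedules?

6

Early-start (Item 1@1, Item 2@1, Item 3@1, Item 4@1, Item 5@1) gives peak 15: d1:15  d2:10  d3:6  d4:3  d5:0  d6:0  d7:0.
Shift Item 2→3, Item 3→4, Item 4→4.
Schedule Item 1@1, Item 2@3, Item 3@4, Item 4@4, Item 5@1: d1:4  d2:4  d3:5  d4:6  d5:6  d6:6  d7:3 — peak 6.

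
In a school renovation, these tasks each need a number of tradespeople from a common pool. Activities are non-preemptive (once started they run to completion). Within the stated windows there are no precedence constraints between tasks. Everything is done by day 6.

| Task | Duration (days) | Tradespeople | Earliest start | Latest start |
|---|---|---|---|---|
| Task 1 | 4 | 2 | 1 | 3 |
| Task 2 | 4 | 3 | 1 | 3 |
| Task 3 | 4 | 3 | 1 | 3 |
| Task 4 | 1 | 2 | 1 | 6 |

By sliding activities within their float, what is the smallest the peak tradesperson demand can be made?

Early-start (Task 1@1, Task 2@1, Task 3@1, Task 4@1) gives peak 10: d1:10  d2:8  d3:8  d4:8  d5:0  d6:0.
Shift Task 4→5.
Schedule Task 1@1, Task 2@1, Task 3@1, Task 4@5: d1:8  d2:8  d3:8  d4:8  d5:2  d6:0 — peak 8.

8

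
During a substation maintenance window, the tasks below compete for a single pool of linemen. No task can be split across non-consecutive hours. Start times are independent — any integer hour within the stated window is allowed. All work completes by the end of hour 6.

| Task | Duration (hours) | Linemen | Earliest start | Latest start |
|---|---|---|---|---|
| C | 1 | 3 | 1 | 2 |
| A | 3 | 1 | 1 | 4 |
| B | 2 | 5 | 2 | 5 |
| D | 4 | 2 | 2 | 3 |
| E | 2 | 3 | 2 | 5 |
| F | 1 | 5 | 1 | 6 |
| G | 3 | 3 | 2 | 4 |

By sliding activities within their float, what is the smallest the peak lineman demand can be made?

8

Early-start (C@1, A@1, B@2, D@2, E@2, F@1, G@2) gives peak 14: h1:9  h2:14  h3:14  h4:5  h5:2  h6:0.
Shift E→4, F→6, G→4.
Schedule C@1, A@1, B@2, D@2, E@4, F@6, G@4: h1:4  h2:8  h3:8  h4:8  h5:8  h6:8 — peak 8.
Total lineman-hours = 44 over 6 hours ⇒ peak ≥ ⌈44/6⌉ = 8, so 8 is optimal.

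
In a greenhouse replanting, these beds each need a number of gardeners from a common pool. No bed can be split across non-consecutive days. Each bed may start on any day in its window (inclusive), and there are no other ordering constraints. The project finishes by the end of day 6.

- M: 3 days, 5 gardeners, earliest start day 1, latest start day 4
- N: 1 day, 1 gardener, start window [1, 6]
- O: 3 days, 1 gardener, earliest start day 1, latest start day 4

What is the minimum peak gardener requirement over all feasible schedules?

5

Early-start (M@1, N@1, O@1) gives peak 7: d1:7  d2:6  d3:6  d4:0  d5:0  d6:0.
Shift N→4, O→4.
Schedule M@1, N@4, O@4: d1:5  d2:5  d3:5  d4:2  d5:1  d6:1 — peak 5.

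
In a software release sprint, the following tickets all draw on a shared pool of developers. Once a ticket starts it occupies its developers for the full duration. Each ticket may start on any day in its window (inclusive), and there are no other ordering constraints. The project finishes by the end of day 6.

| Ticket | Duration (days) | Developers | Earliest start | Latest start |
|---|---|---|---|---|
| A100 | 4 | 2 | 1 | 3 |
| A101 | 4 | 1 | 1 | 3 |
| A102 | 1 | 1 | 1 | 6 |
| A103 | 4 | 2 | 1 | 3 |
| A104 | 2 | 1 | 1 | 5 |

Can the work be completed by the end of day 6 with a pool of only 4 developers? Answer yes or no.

The minimum achievable peak is 5; 4 < 5, so no feasible schedule stays within the cap.

no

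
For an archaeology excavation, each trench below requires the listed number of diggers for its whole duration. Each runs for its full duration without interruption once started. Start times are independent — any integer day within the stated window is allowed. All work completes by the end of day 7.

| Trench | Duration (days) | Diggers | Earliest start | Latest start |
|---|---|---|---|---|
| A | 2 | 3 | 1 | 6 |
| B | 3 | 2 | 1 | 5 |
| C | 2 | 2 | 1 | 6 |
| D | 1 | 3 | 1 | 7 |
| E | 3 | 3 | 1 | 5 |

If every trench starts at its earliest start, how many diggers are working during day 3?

5

At early start, day 3 has: B, E.
Demand: 2 + 3 = 5.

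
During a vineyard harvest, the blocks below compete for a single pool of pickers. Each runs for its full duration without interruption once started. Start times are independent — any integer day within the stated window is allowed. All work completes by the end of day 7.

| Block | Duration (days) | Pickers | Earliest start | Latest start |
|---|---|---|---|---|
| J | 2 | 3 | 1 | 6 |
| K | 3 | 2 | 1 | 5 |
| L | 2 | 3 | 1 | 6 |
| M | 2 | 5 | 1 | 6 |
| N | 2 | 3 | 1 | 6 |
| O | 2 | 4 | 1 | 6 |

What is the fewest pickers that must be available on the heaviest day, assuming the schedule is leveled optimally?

7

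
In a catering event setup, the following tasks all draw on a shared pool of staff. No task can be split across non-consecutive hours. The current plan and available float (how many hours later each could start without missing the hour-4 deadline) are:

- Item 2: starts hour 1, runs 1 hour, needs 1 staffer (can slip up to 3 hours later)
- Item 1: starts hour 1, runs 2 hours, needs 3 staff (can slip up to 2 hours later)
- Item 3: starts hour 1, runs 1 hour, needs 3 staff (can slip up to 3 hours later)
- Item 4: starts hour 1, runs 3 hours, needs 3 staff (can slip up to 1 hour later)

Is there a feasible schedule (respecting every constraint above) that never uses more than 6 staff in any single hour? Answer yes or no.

Schedule Item 2@1, Item 1@1, Item 3@3, Item 4@2: h1:4  h2:6  h3:6  h4:3 — peak 6 ≤ 6.

yes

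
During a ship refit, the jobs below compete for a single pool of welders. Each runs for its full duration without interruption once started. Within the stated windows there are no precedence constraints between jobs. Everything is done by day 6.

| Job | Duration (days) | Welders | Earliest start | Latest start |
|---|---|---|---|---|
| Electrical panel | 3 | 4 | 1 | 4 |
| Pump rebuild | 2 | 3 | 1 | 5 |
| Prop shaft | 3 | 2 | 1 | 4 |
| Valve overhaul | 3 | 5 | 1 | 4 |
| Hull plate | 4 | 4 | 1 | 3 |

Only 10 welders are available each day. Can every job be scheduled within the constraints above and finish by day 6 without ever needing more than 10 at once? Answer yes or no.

yes

Schedule Electrical panel@1, Pump rebuild@1, Prop shaft@1, Valve overhaul@4, Hull plate@3: d1:9  d2:9  d3:10  d4:9  d5:9  d6:9 — peak 10 ≤ 10.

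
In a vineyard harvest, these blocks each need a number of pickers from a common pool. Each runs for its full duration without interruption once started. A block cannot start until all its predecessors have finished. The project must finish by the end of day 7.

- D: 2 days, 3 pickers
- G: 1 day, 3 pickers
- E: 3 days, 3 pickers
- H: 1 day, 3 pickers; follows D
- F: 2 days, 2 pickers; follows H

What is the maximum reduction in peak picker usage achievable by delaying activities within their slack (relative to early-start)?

Early-start peak: d1:9  d2:6  d3:6  d4:2  d5:2  d6:0  d7:0 ⇒ 9.
Leveled (D@1, G@3, E@5, H@4, F@5): d1:3  d2:3  d3:3  d4:3  d5:5  d6:5  d7:3 ⇒ 5.
Reduction 9 − 5 = 4.

4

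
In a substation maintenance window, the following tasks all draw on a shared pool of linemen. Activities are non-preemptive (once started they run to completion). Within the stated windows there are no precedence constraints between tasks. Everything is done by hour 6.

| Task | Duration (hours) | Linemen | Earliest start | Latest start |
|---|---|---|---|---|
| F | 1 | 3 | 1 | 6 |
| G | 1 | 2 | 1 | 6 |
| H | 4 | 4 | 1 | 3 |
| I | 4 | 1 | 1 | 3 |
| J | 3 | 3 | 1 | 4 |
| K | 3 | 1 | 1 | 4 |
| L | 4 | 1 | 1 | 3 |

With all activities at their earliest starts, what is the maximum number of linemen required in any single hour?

Early-start schedule: F@1, G@1, H@1, I@1, J@1, K@1, L@1.
Load per hour: hour 1: 15, hour 2: 10, hour 3: 10, hour 4: 6, hour 5: 0, hour 6: 0.
Peak is 15.

15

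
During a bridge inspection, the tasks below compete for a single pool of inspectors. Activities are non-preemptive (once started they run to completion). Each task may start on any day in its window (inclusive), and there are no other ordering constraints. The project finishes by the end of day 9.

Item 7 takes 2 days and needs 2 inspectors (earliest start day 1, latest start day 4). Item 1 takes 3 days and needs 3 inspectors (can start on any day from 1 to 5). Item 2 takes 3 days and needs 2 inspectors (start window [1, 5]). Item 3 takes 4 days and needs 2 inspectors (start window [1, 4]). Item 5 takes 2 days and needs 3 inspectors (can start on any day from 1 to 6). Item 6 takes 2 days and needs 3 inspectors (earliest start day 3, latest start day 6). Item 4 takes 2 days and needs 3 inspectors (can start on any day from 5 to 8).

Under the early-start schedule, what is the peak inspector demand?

Early-start schedule: Item 7@1, Item 1@1, Item 2@1, Item 3@1, Item 5@1, Item 6@3, Item 4@5.
Load per day: day 1: 12, day 2: 12, day 3: 10, day 4: 5, day 5: 3, day 6: 3, day 7: 0, day 8: 0, day 9: 0.
Peak is 12.

12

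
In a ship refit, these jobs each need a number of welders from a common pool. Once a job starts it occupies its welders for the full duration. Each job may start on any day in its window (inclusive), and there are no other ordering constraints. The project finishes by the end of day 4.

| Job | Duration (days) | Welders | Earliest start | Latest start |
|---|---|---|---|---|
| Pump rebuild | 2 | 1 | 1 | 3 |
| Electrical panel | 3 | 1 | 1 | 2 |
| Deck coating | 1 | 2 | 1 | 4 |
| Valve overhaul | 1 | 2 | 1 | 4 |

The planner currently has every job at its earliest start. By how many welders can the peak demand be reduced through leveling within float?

3

Early-start peak: d1:6  d2:2  d3:1  d4:0 ⇒ 6.
Leveled (Pump rebuild@1, Electrical panel@1, Deck coating@3, Valve overhaul@4): d1:2  d2:2  d3:3  d4:2 ⇒ 3.
Reduction 6 − 3 = 3.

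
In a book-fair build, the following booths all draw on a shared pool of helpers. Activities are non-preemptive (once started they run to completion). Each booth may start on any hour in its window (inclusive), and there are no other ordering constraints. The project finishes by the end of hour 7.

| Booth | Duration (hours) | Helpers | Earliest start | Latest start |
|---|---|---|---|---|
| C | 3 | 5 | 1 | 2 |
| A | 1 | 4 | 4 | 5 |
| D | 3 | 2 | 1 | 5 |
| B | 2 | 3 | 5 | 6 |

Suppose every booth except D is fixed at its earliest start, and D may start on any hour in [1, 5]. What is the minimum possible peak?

5

D@1: h1:7  h2:7  h3:7  h4:4  h5:3  h6:3  h7:0 → peak 7
D@2: h1:5  h2:7  h3:7  h4:6  h5:3  h6:3  h7:0 → peak 7
D@3: h1:5  h2:5  h3:7  h4:6  h5:5  h6:3  h7:0 → peak 7
D@4: h1:5  h2:5  h3:5  h4:6  h5:5  h6:5  h7:0 → peak 6
D@5: h1:5  h2:5  h3:5  h4:4  h5:5  h6:5  h7:2 → peak 5
Best is D@5, peak 5.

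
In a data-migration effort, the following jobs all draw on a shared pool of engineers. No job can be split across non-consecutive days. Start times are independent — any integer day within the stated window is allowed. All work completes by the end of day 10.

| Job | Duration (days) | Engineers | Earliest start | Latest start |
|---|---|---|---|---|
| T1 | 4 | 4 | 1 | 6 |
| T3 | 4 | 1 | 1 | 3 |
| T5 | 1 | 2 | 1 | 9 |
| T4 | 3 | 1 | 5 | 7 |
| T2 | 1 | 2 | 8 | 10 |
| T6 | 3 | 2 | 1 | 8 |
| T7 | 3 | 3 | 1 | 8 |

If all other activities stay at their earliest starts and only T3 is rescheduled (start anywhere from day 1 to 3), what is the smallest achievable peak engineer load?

11

T3@1: d1:12  d2:10  d3:10  d4:5  d5:1  d6:1  d7:1  d8:2  d9:0  d10:0 → peak 12
T3@2: d1:11  d2:10  d3:10  d4:5  d5:2  d6:1  d7:1  d8:2  d9:0  d10:0 → peak 11
T3@3: d1:11  d2:9  d3:10  d4:5  d5:2  d6:2  d7:1  d8:2  d9:0  d10:0 → peak 11
Best is T3@2, peak 11.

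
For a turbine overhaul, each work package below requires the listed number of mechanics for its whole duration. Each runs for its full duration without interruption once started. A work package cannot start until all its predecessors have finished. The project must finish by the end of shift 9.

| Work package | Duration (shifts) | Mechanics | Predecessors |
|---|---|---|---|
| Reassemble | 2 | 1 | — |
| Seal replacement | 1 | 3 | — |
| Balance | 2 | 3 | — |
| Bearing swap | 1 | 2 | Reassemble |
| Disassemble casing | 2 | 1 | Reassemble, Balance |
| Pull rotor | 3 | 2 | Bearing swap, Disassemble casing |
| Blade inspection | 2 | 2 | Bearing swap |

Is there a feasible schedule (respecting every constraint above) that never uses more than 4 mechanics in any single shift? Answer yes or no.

yes

Schedule Reassemble@1, Seal replacement@1, Balance@2, Bearing swap@4, Disassemble casing@4, Pull rotor@6, Blade inspection@5: s1:4  s2:4  s3:3  s4:3  s5:3  s6:4  s7:2  s8:2  s9:0 — peak 4 ≤ 4.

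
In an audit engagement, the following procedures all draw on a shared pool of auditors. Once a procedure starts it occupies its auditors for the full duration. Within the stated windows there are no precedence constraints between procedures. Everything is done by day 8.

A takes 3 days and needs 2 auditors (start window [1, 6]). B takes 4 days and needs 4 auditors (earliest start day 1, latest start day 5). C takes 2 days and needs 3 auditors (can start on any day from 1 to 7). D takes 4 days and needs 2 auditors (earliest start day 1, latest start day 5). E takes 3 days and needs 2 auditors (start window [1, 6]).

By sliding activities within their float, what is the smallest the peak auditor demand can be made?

6

Early-start (A@1, B@1, C@1, D@1, E@1) gives peak 13: d1:13  d2:13  d3:10  d4:6  d5:0  d6:0  d7:0  d8:0.
Shift C→7, D→5, E→4.
Schedule A@1, B@1, C@7, D@5, E@4: d1:6  d2:6  d3:6  d4:6  d5:4  d6:4  d7:5  d8:5 — peak 6.
Total auditor-days = 42 over 8 days ⇒ peak ≥ ⌈42/8⌉ = 6, so 6 is optimal.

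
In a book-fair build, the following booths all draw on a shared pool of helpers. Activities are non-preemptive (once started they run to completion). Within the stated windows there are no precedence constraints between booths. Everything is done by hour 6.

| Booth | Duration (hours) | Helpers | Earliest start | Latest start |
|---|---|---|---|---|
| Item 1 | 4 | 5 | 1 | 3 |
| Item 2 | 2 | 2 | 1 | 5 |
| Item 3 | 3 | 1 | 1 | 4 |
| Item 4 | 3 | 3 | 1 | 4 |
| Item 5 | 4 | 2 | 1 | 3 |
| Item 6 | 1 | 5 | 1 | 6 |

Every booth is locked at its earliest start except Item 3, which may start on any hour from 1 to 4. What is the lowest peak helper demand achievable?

17

Item 3@1: h1:18  h2:13  h3:11  h4:7  h5:0  h6:0 → peak 18
Item 3@2: h1:17  h2:13  h3:11  h4:8  h5:0  h6:0 → peak 17
Item 3@3: h1:17  h2:12  h3:11  h4:8  h5:1  h6:0 → peak 17
Item 3@4: h1:17  h2:12  h3:10  h4:8  h5:1  h6:1 → peak 17
Best is Item 3@2, peak 17.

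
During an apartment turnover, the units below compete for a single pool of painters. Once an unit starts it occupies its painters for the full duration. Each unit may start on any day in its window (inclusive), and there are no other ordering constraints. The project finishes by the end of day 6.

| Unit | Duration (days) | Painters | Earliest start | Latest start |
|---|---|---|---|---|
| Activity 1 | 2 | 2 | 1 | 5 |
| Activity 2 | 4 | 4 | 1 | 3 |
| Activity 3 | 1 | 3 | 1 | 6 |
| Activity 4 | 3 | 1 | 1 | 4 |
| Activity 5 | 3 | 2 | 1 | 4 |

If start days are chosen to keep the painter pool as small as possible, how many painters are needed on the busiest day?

Early-start (Activity 1@1, Activity 2@1, Activity 3@1, Activity 4@1, Activity 5@1) gives peak 12: d1:12  d2:9  d3:7  d4:4  d5:0  d6:0.
Shift Activity 2→3, Activity 5→4.
Schedule Activity 1@1, Activity 2@3, Activity 3@1, Activity 4@1, Activity 5@4: d1:6  d2:3  d3:5  d4:6  d5:6  d6:6 — peak 6.
Total painter-days = 32 over 6 days ⇒ peak ≥ ⌈32/6⌉ = 6, so 6 is optimal.

6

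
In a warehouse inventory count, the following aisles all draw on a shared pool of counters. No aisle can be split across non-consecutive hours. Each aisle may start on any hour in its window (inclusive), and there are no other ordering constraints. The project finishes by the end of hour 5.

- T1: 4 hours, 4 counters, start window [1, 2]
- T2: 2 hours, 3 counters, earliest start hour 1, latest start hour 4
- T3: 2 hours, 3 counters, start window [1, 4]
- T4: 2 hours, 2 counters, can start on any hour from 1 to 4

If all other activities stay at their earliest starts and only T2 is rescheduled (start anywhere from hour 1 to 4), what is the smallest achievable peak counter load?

T2@1: h1:12  h2:12  h3:4  h4:4  h5:0 → peak 12
T2@2: h1:9  h2:12  h3:7  h4:4  h5:0 → peak 12
T2@3: h1:9  h2:9  h3:7  h4:7  h5:0 → peak 9
T2@4: h1:9  h2:9  h3:4  h4:7  h5:3 → peak 9
Best is T2@3, peak 9.

9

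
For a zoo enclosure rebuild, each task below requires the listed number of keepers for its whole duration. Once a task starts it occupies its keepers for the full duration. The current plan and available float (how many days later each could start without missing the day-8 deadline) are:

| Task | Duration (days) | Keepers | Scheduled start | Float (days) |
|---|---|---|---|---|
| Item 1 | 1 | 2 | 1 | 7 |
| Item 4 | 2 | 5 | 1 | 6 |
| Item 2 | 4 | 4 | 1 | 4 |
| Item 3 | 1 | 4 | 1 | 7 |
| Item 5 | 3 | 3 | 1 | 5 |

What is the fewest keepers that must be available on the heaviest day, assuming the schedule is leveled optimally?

7

Early-start (Item 1@1, Item 4@1, Item 2@1, Item 3@1, Item 5@1) gives peak 18: d1:18  d2:12  d3:7  d4:4  d5:0  d6:0  d7:0  d8:0.
Shift Item 2→3, Item 3→7, Item 5→3.
Schedule Item 1@1, Item 4@1, Item 2@3, Item 3@7, Item 5@3: d1:7  d2:5  d3:7  d4:7  d5:7  d6:4  d7:4  d8:0 — peak 7.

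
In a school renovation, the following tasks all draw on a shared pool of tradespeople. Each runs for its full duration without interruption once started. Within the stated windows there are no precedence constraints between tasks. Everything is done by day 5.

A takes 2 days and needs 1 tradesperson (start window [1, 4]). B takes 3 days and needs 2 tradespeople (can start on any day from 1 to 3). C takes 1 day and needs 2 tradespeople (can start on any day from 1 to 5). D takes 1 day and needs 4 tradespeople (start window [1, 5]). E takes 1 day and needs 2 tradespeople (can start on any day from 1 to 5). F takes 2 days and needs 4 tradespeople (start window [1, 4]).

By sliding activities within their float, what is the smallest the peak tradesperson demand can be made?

6

Early-start (A@1, B@1, C@1, D@1, E@1, F@1) gives peak 15: d1:15  d2:7  d3:2  d4:0  d5:0.
Shift D→3, E→2, F→4.
Schedule A@1, B@1, C@1, D@3, E@2, F@4: d1:5  d2:5  d3:6  d4:4  d5:4 — peak 6.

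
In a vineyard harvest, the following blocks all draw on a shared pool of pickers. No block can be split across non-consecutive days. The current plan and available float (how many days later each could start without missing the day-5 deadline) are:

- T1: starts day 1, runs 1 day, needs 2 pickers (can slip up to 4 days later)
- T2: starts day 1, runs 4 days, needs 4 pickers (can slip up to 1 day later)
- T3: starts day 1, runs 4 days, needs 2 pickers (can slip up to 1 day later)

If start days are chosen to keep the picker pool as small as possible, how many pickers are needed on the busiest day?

Early-start (T1@1, T2@1, T3@1) gives peak 8: d1:8  d2:6  d3:6  d4:6  d5:0.
Shift T3→2.
Schedule T1@1, T2@1, T3@2: d1:6  d2:6  d3:6  d4:6  d5:2 — peak 6.
Total picker-days = 26 over 5 days ⇒ peak ≥ ⌈26/5⌉ = 6, so 6 is optimal.

6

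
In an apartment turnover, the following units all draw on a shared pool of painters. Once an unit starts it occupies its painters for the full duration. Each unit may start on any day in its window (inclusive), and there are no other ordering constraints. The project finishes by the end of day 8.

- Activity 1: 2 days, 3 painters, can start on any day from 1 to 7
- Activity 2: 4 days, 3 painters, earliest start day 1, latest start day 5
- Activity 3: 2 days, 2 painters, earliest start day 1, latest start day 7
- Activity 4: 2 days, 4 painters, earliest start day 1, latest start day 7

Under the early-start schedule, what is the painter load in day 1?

At early start, day 1 has: Activity 1, Activity 2, Activity 3, Activity 4.
Demand: 3 + 3 + 2 + 4 = 12.

12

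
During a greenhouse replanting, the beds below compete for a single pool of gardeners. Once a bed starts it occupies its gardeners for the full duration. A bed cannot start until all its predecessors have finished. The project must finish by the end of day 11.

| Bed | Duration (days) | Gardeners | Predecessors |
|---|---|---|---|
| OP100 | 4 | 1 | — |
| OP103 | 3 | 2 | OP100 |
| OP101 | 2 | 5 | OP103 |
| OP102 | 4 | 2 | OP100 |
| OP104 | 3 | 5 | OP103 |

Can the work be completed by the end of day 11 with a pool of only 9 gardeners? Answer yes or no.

no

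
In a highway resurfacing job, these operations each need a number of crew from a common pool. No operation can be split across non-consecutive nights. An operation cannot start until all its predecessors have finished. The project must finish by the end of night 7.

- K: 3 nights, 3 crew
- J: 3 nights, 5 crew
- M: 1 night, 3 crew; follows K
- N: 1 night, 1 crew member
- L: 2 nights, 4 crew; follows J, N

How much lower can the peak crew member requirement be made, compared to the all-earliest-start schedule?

2

Early-start peak: n1:9  n2:8  n3:8  n4:7  n5:4  n6:0  n7:0 ⇒ 9.
Leveled (K@4, J@1, M@7, N@1, L@4): n1:6  n2:5  n3:5  n4:7  n5:7  n6:3  n7:3 ⇒ 7.
Reduction 9 − 7 = 2.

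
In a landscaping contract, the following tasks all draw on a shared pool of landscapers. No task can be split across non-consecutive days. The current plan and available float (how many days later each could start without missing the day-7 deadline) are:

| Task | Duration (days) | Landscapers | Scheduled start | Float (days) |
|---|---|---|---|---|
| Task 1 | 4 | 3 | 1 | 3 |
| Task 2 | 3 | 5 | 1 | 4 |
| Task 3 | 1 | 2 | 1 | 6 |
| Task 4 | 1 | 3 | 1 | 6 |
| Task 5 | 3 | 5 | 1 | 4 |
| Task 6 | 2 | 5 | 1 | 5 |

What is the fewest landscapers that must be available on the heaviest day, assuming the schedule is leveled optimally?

Early-start (Task 1@1, Task 2@1, Task 3@1, Task 4@1, Task 5@1, Task 6@1) gives peak 23: d1:23  d2:18  d3:13  d4:3  d5:0  d6:0  d7:0.
Shift Task 4→4, Task 5→5, Task 6→5.
Schedule Task 1@1, Task 2@1, Task 3@1, Task 4@4, Task 5@5, Task 6@5: d1:10  d2:8  d3:8  d4:6  d5:10  d6:10  d7:5 — peak 10.

10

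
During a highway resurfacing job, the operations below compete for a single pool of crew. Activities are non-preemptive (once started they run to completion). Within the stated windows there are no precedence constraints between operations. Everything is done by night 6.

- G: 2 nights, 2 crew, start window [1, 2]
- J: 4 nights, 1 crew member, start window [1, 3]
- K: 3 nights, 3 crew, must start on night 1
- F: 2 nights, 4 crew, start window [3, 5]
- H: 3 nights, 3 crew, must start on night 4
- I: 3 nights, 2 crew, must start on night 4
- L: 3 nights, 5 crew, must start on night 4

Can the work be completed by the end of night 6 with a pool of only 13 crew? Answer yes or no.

no

The minimum achievable peak is 14; 13 < 14, so no feasible schedule stays within the cap.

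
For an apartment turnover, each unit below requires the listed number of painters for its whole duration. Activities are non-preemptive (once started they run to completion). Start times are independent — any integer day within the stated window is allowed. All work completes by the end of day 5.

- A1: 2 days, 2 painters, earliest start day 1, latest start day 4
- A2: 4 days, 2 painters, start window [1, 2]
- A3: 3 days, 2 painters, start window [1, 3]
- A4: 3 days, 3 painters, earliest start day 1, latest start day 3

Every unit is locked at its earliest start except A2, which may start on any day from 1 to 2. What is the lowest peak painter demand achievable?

9

A2@1: d1:9  d2:9  d3:7  d4:2  d5:0 → peak 9
A2@2: d1:7  d2:9  d3:7  d4:2  d5:2 → peak 9
Best is A2@1, peak 9.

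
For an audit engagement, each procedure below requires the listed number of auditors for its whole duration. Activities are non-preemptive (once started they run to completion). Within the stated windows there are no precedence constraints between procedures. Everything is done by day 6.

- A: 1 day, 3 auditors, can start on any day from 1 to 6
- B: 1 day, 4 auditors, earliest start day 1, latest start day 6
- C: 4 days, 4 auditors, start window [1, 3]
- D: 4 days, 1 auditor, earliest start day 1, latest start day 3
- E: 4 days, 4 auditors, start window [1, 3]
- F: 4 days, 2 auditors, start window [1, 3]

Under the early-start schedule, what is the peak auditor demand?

18

Early-start schedule: A@1, B@1, C@1, D@1, E@1, F@1.
Load per day: day 1: 18, day 2: 11, day 3: 11, day 4: 11, day 5: 0, day 6: 0.
Peak is 18.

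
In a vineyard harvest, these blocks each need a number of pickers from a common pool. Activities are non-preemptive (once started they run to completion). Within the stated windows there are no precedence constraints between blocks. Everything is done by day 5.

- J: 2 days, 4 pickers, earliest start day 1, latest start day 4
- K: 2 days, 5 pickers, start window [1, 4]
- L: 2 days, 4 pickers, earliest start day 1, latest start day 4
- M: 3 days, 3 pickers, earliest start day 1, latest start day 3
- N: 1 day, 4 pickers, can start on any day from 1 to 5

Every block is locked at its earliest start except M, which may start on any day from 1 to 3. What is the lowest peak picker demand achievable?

17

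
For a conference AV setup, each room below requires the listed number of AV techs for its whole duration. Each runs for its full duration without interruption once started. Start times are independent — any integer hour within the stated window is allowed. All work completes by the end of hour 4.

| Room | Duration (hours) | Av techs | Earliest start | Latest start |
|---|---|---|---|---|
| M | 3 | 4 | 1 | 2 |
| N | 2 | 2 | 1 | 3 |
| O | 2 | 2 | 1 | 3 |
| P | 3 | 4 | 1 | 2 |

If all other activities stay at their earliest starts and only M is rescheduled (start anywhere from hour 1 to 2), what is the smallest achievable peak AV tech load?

12

M@1: h1:12  h2:12  h3:8  h4:0 → peak 12
M@2: h1:8  h2:12  h3:8  h4:4 → peak 12
Best is M@1, peak 12.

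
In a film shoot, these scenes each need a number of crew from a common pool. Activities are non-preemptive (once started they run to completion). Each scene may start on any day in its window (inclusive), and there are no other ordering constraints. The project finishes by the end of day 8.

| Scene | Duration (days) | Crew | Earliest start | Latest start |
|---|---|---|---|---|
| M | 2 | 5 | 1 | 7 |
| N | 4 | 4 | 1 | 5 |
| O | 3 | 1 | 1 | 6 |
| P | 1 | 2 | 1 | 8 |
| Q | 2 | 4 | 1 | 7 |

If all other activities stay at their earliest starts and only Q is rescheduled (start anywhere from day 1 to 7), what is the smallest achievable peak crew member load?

12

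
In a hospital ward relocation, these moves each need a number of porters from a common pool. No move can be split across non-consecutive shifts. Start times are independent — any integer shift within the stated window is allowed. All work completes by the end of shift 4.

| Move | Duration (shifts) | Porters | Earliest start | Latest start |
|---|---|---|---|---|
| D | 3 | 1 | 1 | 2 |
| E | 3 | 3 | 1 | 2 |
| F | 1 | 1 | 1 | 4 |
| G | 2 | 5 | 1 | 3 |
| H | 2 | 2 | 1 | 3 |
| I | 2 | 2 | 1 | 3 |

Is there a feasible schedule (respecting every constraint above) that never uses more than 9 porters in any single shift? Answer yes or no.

Schedule D@1, E@1, F@1, G@3, H@1, I@1: s1:9  s2:8  s3:9  s4:5 — peak 9 ≤ 9.

yes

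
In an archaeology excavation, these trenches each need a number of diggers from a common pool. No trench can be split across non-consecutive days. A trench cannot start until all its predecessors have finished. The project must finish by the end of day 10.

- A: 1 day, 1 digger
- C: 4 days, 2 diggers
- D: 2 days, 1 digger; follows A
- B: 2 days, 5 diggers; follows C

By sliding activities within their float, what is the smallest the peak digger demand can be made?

Schedule A@1, C@1, D@2, B@5: d1:3  d2:3  d3:3  d4:2  d5:5  d6:5  d7:0  d8:0  d9:0  d10:0 — peak 5.

5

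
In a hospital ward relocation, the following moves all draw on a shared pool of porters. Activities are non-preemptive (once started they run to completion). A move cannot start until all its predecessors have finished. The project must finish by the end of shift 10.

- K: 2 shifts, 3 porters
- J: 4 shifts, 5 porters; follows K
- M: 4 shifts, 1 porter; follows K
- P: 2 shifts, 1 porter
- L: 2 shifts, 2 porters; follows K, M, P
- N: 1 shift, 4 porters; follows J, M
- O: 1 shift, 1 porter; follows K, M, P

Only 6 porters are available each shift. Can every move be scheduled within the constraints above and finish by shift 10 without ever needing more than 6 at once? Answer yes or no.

Schedule K@1, J@3, M@3, P@1, L@7, N@7, O@8: s1:4  s2:4  s3:6  s4:6  s5:6  s6:6  s7:6  s8:3  s9:0  s10:0 — peak 6 ≤ 6.

yes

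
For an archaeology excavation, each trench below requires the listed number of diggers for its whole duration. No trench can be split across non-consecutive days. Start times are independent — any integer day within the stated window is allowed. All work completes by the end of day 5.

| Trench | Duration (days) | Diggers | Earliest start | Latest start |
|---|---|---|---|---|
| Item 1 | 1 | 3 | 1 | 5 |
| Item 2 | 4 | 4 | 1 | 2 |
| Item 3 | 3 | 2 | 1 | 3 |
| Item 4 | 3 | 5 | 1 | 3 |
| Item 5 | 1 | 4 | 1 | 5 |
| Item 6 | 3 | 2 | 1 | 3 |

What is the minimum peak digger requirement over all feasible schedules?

Early-start (Item 1@1, Item 2@1, Item 3@1, Item 4@1, Item 5@1, Item 6@1) gives peak 20: d1:20  d2:13  d3:13  d4:4  d5:0.
Shift Item 4→2, Item 6→2.
Schedule Item 1@1, Item 2@1, Item 3@1, Item 4@2, Item 5@1, Item 6@2: d1:13  d2:13  d3:13  d4:11  d5:0 — peak 13.

13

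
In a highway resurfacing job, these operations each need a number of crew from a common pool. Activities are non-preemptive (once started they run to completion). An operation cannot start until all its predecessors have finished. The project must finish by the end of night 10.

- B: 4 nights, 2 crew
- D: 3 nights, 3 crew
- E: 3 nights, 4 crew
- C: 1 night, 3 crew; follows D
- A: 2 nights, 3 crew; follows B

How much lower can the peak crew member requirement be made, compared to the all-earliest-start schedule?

4

Early-start peak: n1:9  n2:9  n3:9  n4:5  n5:3  n6:3  n7:0  n8:0  n9:0  n10:0 ⇒ 9.
Leveled (B@1, D@1, E@5, C@4, A@8): n1:5  n2:5  n3:5  n4:5  n5:4  n6:4  n7:4  n8:3  n9:3  n10:0 ⇒ 5.
Reduction 9 − 5 = 4.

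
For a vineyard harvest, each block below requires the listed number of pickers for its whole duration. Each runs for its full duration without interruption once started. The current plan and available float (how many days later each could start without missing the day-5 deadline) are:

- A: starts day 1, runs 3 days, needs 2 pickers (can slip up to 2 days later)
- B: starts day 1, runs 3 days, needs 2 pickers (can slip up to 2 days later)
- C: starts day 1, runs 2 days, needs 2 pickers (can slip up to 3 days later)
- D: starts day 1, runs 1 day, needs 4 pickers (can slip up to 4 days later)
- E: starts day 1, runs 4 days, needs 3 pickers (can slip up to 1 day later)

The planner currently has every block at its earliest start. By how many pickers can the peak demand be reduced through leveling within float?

Early-start peak: d1:13  d2:9  d3:7  d4:3  d5:0 ⇒ 13.
Leveled (A@1, B@1, C@4, D@5, E@1): d1:7  d2:7  d3:7  d4:5  d5:6 ⇒ 7.
Reduction 13 − 7 = 6.

6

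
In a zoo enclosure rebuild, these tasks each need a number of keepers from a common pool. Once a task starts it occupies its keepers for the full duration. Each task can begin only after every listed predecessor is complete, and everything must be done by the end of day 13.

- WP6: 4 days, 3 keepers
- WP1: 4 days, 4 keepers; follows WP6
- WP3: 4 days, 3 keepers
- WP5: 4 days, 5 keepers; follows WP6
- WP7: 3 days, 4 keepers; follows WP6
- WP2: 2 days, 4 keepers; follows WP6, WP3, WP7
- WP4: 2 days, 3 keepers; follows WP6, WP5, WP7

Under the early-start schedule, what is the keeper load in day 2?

6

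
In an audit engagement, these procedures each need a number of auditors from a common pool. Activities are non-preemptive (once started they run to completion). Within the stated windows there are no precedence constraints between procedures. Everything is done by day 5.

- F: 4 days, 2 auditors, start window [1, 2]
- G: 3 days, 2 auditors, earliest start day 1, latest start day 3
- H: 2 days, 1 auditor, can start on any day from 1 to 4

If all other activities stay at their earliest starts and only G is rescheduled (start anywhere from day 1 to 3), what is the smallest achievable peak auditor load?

G@1: d1:5  d2:5  d3:4  d4:2  d5:0 → peak 5
G@2: d1:3  d2:5  d3:4  d4:4  d5:0 → peak 5
G@3: d1:3  d2:3  d3:4  d4:4  d5:2 → peak 4
Best is G@3, peak 4.

4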